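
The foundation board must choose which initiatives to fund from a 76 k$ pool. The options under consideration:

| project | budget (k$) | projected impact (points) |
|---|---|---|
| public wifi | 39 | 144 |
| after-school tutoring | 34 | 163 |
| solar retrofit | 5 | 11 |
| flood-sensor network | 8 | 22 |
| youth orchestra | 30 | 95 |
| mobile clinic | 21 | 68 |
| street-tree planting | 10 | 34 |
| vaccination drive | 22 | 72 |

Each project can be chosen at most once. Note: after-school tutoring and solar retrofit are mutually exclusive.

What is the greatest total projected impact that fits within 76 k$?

307

The ratio ordering already packs tightly: public wifi + after-school tutoring, 73 k$, 307.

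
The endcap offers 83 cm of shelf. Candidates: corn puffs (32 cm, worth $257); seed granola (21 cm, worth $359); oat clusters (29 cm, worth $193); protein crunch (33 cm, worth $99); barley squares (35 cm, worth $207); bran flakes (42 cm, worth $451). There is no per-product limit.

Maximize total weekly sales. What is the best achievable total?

1077

Density check — seed granola 17.10, bran flakes 10.74, corn puffs 8.03 are the best per cm.
Best packing: 3×seed granola — 63 cm, 1077 total.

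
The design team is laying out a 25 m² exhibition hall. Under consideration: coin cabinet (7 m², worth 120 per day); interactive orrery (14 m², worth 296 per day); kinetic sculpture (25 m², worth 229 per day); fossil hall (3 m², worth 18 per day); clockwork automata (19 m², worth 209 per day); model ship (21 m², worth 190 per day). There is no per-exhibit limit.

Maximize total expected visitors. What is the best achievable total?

434

By expected visitors per m²: interactive orrery 21.14, coin cabinet 17.14, clockwork automata 11.00 lead.
Coin cabinet + interactive orrery + fossil hall uses 24 of the 25 m² and totals 434.
No other feasible combination exceeds 434.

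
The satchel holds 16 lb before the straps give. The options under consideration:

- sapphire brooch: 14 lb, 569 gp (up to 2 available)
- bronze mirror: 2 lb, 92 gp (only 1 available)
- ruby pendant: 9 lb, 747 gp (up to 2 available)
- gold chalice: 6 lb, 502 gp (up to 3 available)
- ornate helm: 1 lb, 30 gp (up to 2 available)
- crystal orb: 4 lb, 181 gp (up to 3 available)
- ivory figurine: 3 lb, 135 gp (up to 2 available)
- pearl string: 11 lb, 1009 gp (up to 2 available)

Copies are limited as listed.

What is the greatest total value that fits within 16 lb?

Taking the top-ratio items first gives bronze mirror + ivory figurine + pearl string for 1236 (16 lb).
Reworking the packing: ruby pendant + gold chalice + ornate helm uses 16 lb and improves the total to 1279.
Every other selection either busts 16 lb or exceeds an availability limit or fails to beat 1279.

1279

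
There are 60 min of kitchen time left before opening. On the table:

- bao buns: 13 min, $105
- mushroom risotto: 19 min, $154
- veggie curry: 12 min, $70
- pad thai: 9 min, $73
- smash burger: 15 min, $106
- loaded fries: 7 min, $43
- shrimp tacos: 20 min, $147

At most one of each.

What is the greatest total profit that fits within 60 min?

By profit per min: pad thai 8.11, mushroom risotto 8.11, bao buns 8.08, shrimp tacos 7.35 lead.
A density-first pass picks bao buns + mushroom risotto + pad thai + smash burger — 438 at 56 min.
The 24 min tied up in pad thai and smash burger is better spent on loaded fries + shrimp tacos — total rises to 449 (59 min).
Runner-up bao buns + mushroom risotto + veggie curry + pad thai + loaded fries tops out at 445.

449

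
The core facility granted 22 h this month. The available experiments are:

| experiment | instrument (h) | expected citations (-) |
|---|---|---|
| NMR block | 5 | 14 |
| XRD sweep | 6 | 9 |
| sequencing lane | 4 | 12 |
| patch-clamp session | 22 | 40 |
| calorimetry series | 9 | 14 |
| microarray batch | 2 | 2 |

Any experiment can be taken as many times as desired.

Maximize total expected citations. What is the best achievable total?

64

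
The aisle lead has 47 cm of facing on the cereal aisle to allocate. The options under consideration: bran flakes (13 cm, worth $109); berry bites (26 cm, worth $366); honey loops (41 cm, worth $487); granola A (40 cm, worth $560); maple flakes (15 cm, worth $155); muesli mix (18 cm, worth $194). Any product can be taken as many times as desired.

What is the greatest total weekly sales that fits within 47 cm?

560

The ratio ordering already packs tightly: berry bites + muesli mix, 44 cm, 560.
Nothing else within 47 cm beats 560.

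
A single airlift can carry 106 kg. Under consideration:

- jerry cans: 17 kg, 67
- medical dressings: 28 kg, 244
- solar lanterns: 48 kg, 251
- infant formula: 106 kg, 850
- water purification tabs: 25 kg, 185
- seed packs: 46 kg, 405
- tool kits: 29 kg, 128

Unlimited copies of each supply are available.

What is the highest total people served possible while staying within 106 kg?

Density check — seed packs 8.80, medical dressings 8.71, infant formula 8.02, water purification tabs 7.40 are the best per kg.
The ratio heuristic lands on 2×seed packs (810) but leaves 14 kg idle.
Dropping seed packs frees 46 kg; slotting in 2×medical dressings (56 kg) lifts the total to 893 at 102 kg.
No other feasible combination exceeds 893.

893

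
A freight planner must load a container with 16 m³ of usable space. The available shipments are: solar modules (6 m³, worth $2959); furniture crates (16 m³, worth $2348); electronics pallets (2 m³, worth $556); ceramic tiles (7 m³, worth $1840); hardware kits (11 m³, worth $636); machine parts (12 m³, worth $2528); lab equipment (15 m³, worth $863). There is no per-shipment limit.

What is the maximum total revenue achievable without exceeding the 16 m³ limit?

7030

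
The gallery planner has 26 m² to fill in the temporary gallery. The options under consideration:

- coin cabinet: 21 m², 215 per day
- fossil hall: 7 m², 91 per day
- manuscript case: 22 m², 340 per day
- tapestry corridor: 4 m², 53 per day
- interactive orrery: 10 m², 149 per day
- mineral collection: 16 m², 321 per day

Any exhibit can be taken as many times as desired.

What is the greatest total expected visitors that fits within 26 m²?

Density check — mineral collection 20.06, manuscript case 15.45, interactive orrery 14.90 are the best per m².
Best packing: interactive orrery + mineral collection — 26 m², 470 total.

470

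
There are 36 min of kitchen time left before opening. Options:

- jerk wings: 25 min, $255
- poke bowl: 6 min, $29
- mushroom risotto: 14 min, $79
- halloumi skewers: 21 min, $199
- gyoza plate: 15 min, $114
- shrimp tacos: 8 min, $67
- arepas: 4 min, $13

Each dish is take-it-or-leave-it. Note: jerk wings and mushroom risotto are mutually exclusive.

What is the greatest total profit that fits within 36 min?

322

The ratio ordering already packs tightly: jerk wings + shrimp tacos, 33 min, 322.
That's the maximum — no feasible swap from here does better than 322.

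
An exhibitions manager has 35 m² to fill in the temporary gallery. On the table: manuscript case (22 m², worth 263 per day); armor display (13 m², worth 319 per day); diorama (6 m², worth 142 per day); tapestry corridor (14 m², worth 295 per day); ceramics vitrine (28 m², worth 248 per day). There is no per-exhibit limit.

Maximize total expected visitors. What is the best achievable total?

Density check — armor display 24.54, diorama 23.67, tapestry corridor 21.07, manuscript case 11.95 are the best per m².
The ratio ordering already packs tightly: 2×armor display + diorama, 32 m², 780.
Nothing else within 35 m² beats 780.

780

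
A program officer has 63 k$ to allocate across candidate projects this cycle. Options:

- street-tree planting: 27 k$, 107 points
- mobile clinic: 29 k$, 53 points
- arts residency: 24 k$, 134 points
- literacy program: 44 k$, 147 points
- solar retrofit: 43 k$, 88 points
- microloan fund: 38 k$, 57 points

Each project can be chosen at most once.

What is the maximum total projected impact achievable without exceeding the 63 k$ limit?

The ratio ordering already packs tightly: street-tree planting + arts residency, 51 k$, 241.
An exhaustive check of the 64 subsets confirms 241.

241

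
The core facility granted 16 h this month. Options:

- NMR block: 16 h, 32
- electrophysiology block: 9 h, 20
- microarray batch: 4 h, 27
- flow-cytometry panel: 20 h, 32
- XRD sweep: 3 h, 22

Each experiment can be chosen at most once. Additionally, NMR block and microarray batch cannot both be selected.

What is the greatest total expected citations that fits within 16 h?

By expected citations per h: XRD sweep 7.33, microarray batch 6.75, electrophysiology block 2.22, NMR block 2.00 lead.
The ratio ordering already packs tightly: electrophysiology block + microarray batch + XRD sweep, 16 h, 69.

69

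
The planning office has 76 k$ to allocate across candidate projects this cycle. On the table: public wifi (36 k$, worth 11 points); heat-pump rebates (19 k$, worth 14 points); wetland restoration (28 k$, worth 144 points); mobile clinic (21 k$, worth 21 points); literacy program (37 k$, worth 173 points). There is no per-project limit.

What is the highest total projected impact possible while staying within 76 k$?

346

A density-first pass picks heat-pump rebates + 2×wetland restoration — 302 at 75 k$.
The 75 k$ tied up in heat-pump rebates and 2×wetland restoration is better spent on 2×literacy program — total rises to 346 (74 k$).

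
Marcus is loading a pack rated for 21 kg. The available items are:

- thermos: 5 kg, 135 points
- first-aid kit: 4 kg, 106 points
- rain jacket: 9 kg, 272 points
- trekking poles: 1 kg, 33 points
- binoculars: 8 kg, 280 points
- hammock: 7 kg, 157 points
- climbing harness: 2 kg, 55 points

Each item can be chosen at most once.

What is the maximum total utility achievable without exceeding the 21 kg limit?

658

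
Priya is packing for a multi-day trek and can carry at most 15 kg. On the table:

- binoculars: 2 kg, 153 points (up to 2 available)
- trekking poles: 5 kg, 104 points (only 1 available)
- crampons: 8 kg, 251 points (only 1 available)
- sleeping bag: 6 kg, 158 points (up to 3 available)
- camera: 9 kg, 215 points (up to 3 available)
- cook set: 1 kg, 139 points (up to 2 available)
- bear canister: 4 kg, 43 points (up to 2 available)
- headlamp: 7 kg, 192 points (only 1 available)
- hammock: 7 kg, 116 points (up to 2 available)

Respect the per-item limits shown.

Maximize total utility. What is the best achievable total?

835

Density check — cook set 139.00, binoculars 76.50, crampons 31.38 are the best per kg.
Best packing: 2×binoculars + crampons + 2×cook set — 14 kg, 835 total.
No other feasible combination exceeds 835.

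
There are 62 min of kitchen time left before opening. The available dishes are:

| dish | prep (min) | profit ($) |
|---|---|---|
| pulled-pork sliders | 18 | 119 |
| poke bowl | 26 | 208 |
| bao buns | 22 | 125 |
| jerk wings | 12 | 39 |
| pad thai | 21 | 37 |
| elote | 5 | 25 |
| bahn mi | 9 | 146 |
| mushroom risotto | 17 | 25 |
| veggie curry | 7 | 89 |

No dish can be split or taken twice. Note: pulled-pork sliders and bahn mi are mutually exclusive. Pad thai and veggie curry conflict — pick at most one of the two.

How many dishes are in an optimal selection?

5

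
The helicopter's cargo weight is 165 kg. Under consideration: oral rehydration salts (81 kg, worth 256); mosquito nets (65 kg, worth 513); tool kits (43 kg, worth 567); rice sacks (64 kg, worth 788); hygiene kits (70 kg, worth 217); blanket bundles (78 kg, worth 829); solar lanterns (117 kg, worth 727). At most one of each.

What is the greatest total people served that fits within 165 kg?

1617

Taking the top-ratio supplies first gives tool kits + rice sacks for 1355 (107 kg).
Replace tool kits with blanket bundles: the trade gains 262 net, giving 1617 at 142 kg.
An exhaustive check of the 128 subsets confirms 1617.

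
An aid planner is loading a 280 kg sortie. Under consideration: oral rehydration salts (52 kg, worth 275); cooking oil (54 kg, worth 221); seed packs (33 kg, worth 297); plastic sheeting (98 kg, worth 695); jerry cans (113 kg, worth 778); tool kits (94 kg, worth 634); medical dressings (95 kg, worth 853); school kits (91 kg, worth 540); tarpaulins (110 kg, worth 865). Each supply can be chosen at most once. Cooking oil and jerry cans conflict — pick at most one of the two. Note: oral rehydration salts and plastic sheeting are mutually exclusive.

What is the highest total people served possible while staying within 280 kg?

2066

The ratio heuristic lands on seed packs + medical dressings + tarpaulins (2015) but leaves 42 kg idle.
The 110 kg tied up in tarpaulins is better spent on cooking oil + plastic sheeting — total rises to 2066 (280 kg).
Runner-up oral rehydration salts + seed packs + tool kits + medical dressings tops out at 2059.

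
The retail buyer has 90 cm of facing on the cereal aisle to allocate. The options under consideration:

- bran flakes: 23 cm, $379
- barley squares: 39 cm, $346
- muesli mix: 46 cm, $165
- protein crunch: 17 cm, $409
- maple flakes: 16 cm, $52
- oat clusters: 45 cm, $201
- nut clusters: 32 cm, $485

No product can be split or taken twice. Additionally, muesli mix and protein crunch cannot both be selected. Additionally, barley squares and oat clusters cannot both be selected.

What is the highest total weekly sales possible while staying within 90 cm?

The ratio ordering already packs tightly: bran flakes + protein crunch + maple flakes + nut clusters, 88 cm, 1325.
That's the maximum — no feasible swap from here does better than 1325.

1325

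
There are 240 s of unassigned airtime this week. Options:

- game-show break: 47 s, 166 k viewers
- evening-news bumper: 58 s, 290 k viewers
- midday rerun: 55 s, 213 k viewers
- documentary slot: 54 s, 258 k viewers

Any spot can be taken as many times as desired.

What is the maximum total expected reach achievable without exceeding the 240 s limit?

The ratio ordering already packs tightly: 4×evening-news bumper, 232 s, 1160.
That's the maximum — no swap from here does better than 1160.

1160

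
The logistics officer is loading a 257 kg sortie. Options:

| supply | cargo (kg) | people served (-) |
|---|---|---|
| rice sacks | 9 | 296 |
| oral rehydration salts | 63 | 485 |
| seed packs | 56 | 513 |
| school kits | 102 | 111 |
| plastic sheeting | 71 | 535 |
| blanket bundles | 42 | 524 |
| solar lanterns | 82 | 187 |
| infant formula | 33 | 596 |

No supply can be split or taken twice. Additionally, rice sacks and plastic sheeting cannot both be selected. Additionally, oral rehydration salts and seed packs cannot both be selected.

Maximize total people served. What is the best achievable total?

Taking seed packs + plastic sheeting + blanket bundles + infant formula: 202 kg used, 2168 in people served.

2168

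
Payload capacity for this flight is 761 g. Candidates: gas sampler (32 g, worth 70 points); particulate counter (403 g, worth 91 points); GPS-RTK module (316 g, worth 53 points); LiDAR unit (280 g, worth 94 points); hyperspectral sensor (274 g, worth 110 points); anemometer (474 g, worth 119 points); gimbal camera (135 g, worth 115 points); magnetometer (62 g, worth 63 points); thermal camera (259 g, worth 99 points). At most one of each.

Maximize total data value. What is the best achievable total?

394

The ratio heuristic lands on gas sampler + hyperspectral sensor + gimbal camera + magnetometer (358) but leaves 258 g idle.
Replace magnetometer with thermal camera: the trade gains 36 net, giving 394 at 700 g.
Next best is gas sampler + LiDAR unit + hyperspectral sensor + gimbal camera at 389 (721 g) — short by 5.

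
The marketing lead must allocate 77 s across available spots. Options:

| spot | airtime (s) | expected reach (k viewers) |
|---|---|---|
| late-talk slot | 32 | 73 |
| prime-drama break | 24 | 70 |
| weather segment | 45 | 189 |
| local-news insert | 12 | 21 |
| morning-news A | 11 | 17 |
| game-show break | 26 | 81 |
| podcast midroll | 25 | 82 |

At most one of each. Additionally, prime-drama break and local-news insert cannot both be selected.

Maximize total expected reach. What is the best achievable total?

271

Weather segment + podcast midroll uses 70 of the 77 s and totals 271.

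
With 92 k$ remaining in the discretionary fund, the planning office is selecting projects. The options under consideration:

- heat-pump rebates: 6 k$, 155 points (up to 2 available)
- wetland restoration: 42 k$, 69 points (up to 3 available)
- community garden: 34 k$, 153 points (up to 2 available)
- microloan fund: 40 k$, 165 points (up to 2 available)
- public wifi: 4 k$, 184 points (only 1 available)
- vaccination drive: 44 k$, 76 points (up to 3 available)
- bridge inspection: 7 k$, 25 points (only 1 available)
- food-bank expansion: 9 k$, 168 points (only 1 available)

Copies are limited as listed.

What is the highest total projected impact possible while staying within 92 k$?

852

Taking the top-ratio projects first gives 2×heat-pump rebates + community garden + public wifi + bridge inspection + food-bank expansion for 840 (66 k$).
Replace community garden with microloan fund: the trade gains 12 net, giving 852 at 72 k$.
Nothing else within 92 k$ beats 852.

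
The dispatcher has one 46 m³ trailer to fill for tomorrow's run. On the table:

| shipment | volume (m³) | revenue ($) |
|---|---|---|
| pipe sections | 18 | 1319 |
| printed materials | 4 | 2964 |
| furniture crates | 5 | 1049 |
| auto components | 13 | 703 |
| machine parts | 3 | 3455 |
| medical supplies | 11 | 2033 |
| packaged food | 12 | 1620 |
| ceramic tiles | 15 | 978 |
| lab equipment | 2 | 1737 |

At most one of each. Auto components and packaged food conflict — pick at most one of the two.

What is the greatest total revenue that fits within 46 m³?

Density check — machine parts 1151.67, lab equipment 868.50, printed materials 741.00, furniture crates 209.80 are the best per m³.
Best packing: printed materials + furniture crates + machine parts + medical supplies + packaged food + lab equipment — 37 m³, 12858 total.
Next best is pipe sections + printed materials + furniture crates + machine parts + medical supplies + lab equipment at 12557 (43 m³) — short by 301.

12858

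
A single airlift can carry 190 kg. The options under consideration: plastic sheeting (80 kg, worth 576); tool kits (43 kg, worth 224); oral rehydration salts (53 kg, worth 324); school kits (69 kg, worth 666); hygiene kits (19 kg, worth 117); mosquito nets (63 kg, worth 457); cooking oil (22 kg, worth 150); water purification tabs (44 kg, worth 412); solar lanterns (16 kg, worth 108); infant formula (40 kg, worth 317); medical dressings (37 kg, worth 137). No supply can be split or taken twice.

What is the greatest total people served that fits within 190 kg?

The ratio heuristic lands on school kits + cooking oil + water purification tabs + infant formula (1545) but leaves 15 kg idle.
The 22 kg tied up in cooking oil is better spent on hygiene kits + solar lanterns — total rises to 1620 (188 kg).
Runner-up plastic sheeting + school kits + infant formula tops out at 1559.

1620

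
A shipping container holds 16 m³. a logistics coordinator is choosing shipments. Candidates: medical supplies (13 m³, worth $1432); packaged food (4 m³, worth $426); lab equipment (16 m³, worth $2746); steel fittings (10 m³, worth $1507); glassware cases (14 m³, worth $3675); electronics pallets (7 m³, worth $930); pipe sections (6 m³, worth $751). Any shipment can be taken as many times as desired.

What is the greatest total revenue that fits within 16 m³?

Best packing: glassware cases — 14 m³, 3675 total.

3675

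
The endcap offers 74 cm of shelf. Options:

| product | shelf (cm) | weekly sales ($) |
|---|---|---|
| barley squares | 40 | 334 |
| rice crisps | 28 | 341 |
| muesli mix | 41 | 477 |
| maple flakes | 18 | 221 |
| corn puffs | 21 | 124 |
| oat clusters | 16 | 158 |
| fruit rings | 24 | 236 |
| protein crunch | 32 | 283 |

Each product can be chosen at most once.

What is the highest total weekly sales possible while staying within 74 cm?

Taking the top-ratio products first gives rice crisps + maple flakes + oat clusters for 720 (62 cm).
Dropping maple flakes and oat clusters frees 34 cm; slotting in muesli mix (41 cm) lifts the total to 818 at 69 cm.

818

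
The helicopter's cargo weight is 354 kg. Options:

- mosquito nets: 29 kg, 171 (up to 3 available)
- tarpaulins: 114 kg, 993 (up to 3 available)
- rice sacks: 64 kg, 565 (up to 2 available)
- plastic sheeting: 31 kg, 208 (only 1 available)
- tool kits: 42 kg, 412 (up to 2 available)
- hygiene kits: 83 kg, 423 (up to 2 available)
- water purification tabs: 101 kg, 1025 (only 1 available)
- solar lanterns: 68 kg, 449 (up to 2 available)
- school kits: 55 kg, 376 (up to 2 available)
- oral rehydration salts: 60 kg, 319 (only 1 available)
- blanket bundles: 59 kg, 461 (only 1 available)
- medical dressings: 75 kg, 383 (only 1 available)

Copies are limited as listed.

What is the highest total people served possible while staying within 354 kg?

Filling by ratio: 2×rice sacks + plastic sheeting + 2×tool kits + water purification tabs for 3187, with 10 kg left unused.
The 159 kg tied up in 2×rice sacks and plastic sheeting is better spent on tarpaulins + school kits — total rises to 3218 (354 kg).
Nothing else within 354 kg beats 3218.

3218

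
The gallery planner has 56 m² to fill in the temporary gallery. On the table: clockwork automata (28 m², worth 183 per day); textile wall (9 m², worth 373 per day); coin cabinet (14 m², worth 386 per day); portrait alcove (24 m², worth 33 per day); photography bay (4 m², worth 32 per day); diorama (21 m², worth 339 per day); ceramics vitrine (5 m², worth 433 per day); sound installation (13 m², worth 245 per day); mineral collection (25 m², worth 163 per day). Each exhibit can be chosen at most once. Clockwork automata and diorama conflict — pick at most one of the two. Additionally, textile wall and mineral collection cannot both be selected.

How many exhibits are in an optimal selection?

5

The maximum expected visitors within 56 m² is 1563.
textile wall + coin cabinet + photography bay + diorama + ceramics vitrine hits 1563 at 53 m².
Every optimal selection uses 5 exhibits.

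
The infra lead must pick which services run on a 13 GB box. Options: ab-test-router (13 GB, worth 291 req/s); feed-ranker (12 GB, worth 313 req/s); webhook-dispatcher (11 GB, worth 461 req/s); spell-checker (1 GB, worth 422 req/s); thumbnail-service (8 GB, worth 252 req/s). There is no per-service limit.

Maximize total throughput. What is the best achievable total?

5486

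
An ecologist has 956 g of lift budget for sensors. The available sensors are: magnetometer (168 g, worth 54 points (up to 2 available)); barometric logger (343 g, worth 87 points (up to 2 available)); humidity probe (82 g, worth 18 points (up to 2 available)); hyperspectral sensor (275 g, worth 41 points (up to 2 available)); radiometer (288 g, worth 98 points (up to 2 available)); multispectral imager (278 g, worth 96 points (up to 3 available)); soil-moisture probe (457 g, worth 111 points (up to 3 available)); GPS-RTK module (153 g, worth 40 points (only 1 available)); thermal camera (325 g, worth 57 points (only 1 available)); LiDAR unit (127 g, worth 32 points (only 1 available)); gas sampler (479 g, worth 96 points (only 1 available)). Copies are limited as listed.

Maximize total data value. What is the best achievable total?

Taking the top-ratio sensors first gives humidity probe + 3×multispectral imager for 306 (916 g).
Dropping 2×multispectral imager frees 556 g; slotting in 2×radiometer (576 g) lifts the total to 310 at 936 g.
Every other selection either busts 956 g or exceeds an availability limit or fails to beat 310.

310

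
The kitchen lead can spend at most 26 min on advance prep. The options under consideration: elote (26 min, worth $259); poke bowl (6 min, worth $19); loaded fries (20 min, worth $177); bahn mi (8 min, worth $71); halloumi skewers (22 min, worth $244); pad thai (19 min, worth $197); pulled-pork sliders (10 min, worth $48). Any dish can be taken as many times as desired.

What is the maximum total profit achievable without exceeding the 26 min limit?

259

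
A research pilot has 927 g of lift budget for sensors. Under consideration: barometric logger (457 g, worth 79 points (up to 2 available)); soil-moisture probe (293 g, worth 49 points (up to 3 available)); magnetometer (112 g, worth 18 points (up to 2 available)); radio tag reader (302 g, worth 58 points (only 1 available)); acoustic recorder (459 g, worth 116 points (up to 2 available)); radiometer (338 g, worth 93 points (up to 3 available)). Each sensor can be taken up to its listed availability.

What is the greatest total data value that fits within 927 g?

232

Taking the top-ratio sensors first gives 2×magnetometer + 2×radiometer for 222 (900 g).
The 900 g tied up in 2×magnetometer and 2×radiometer is better spent on 2×acoustic recorder — total rises to 232 (918 g).
Every other selection either busts 927 g or exceeds an availability limit or fails to beat 232.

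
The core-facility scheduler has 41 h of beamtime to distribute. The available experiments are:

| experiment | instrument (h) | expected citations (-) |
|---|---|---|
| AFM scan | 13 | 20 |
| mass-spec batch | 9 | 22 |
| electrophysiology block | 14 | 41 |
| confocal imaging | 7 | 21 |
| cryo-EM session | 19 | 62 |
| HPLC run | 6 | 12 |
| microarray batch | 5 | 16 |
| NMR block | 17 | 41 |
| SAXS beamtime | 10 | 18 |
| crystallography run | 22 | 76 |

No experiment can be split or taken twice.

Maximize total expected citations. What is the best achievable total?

The ratio ordering already packs tightly: cryo-EM session + crystallography run, 41 h, 138.

138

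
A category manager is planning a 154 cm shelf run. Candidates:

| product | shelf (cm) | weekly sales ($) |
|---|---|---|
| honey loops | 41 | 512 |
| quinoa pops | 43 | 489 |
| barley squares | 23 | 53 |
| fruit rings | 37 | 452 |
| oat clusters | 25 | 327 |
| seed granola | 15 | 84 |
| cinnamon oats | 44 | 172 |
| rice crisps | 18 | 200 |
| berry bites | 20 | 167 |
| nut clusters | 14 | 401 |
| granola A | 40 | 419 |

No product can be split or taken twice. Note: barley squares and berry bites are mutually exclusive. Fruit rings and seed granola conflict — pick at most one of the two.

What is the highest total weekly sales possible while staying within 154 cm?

By weekly sales per cm: nut clusters 28.64, oat clusters 13.08, honey loops 12.49 lead.
Best packing: honey loops + quinoa pops + fruit rings + rice crisps + nut clusters — 153 cm, 2054 total.

2054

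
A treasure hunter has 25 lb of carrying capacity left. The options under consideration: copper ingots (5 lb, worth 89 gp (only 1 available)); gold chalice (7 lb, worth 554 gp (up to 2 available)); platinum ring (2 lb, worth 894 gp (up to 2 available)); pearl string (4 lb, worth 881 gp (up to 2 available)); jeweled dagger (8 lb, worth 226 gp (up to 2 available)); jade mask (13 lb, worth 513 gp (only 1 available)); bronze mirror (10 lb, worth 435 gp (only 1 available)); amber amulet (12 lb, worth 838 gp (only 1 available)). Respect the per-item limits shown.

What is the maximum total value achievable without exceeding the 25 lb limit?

By value per lb: platinum ring 447.00, pearl string 220.25, gold chalice 79.14, amber amulet 69.83 lead.
The ratio heuristic lands on copper ingots + gold chalice + 2×platinum ring + 2×pearl string (4193) but leaves 1 lb idle.
The 12 lb tied up in copper ingots and gold chalice is better spent on amber amulet — total rises to 4388 (24 lb).
That's the maximum — no swap from here does better than 4388.

4388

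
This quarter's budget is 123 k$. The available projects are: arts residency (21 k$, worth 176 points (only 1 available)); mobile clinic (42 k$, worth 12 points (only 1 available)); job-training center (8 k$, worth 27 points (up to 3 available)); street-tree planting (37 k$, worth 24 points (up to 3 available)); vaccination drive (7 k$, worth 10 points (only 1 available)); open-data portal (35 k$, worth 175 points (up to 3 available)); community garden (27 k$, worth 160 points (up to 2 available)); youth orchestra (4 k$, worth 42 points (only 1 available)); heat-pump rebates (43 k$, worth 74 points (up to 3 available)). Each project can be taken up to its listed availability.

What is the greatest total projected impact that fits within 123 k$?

740

Taking arts residency + job-training center + open-data portal + 2×community garden + youth orchestra: 122 k$ used, 740 in projected impact.
Nothing else within 123 k$ beats 740.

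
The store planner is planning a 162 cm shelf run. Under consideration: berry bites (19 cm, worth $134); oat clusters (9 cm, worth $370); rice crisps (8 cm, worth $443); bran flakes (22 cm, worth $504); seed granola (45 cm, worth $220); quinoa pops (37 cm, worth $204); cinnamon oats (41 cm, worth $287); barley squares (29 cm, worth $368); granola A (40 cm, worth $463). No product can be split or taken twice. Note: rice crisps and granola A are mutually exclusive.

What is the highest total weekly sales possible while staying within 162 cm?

2192

Ranking by ratio (weekly sales/cm): rice crisps 55.38, oat clusters 41.11, bran flakes 22.91, barley squares 12.69.
Taking oat clusters + rice crisps + bran flakes + seed granola + cinnamon oats + barley squares: 154 cm used, 2192 in weekly sales.
That's the maximum — no feasible swap from here does better than 2192.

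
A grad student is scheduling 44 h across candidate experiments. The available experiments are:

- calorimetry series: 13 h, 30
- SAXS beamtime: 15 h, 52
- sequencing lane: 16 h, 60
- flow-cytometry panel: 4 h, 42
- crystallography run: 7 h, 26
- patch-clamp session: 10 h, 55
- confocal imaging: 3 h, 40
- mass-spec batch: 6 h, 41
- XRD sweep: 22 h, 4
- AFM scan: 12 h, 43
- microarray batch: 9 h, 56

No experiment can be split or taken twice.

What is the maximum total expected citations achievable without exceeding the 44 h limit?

The ratio heuristic lands on flow-cytometry panel + crystallography run + patch-clamp session + confocal imaging + mass-spec batch + microarray batch (260) but leaves 5 h idle.
Replace crystallography run with AFM scan: the trade gains 17 net, giving 277 at 44 h.
Runner-up flow-cytometry panel + crystallography run + patch-clamp session + confocal imaging + mass-spec batch + microarray batch tops out at 260.

277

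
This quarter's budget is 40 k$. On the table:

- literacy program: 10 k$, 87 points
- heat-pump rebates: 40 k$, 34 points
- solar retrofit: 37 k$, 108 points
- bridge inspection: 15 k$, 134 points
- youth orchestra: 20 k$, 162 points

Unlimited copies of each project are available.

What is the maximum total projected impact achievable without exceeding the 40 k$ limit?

Density check — bridge inspection 8.93, literacy program 8.70, youth orchestra 8.10 are the best per k$.
Literacy program + 2×bridge inspection uses 40 of the 40 k$ and totals 355.
Nothing else within 40 k$ beats 355.

355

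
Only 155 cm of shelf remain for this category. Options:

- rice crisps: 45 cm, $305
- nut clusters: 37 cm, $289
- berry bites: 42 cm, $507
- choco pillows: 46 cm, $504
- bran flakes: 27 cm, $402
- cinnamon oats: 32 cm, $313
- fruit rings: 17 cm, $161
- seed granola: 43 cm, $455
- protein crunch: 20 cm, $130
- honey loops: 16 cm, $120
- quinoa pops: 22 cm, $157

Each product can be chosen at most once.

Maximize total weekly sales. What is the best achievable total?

1731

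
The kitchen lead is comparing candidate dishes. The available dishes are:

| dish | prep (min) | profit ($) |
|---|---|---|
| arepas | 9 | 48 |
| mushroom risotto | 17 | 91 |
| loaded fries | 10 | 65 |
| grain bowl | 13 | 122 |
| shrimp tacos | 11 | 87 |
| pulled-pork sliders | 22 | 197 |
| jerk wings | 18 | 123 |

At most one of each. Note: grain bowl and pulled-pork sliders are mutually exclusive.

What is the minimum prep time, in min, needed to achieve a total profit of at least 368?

49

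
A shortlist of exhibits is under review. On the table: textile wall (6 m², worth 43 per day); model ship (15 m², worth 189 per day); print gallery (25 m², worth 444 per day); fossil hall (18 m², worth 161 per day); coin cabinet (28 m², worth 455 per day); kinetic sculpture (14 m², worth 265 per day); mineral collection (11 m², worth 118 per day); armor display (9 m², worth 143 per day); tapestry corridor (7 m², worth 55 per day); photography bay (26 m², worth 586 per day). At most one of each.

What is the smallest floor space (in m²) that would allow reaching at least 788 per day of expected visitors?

40

Look for the lowest-floor combination reaching 788.
kinetic sculpture + photography bay reaches 851 using 40 m².
Any bundle with less than 40 m² falls short of 788.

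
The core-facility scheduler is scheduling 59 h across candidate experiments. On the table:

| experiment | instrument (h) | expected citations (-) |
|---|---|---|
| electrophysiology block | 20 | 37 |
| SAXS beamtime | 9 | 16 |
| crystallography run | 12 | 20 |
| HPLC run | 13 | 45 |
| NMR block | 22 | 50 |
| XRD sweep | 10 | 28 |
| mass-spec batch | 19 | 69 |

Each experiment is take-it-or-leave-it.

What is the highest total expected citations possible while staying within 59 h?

Taking the top-ratio experiments first gives SAXS beamtime + HPLC run + XRD sweep + mass-spec batch for 158 (51 h).
The 19 h tied up in SAXS beamtime and XRD sweep is better spent on NMR block — total rises to 164 (54 h).
The closest alternative, crystallography run + HPLC run + XRD sweep + mass-spec batch, reaches only 162.

164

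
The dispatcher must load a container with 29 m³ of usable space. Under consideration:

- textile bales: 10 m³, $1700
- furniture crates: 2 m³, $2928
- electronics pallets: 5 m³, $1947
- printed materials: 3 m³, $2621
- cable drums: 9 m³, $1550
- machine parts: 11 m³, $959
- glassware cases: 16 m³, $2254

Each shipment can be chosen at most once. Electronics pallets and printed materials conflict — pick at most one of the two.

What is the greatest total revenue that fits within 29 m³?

8799

By revenue per m³: furniture crates 1464.00, printed materials 873.67, electronics pallets 389.40 lead.
Best packing: textile bales + furniture crates + printed materials + cable drums — 24 m³, 8799 total.
No other feasible combination exceeds 8799.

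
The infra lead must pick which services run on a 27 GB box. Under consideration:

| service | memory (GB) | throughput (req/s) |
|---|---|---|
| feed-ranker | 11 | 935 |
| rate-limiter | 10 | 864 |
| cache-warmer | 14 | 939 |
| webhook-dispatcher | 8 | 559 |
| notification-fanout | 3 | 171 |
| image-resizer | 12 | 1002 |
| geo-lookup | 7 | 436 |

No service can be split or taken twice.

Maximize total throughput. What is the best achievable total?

Density check — rate-limiter 86.40, feed-ranker 85.00, image-resizer 83.50 are the best per GB.
Taking the top-ratio services first gives feed-ranker + rate-limiter + notification-fanout for 1970 (24 GB).
Dropping rate-limiter frees 10 GB; slotting in image-resizer (12 GB) lifts the total to 2108 at 26 GB.
The closest alternative, rate-limiter + notification-fanout + image-resizer, reaches only 2037.

2108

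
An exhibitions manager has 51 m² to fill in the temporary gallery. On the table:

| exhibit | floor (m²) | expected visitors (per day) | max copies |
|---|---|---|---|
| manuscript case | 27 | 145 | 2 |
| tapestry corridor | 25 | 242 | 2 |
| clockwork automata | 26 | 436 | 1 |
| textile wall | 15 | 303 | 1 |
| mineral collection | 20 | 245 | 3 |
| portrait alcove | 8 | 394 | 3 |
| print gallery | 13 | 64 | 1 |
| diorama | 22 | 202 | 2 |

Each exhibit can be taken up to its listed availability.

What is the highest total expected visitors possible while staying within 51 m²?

Density check — portrait alcove 49.25, textile wall 20.20, clockwork automata 16.77 are the best per m².
A density-first pass picks textile wall + 3×portrait alcove — 1485 at 39 m².
Dropping textile wall frees 15 m²; slotting in clockwork automata (26 m²) lifts the total to 1618 at 50 m².
Every other selection either busts 51 m² or exceeds an availability limit or fails to beat 1618.

1618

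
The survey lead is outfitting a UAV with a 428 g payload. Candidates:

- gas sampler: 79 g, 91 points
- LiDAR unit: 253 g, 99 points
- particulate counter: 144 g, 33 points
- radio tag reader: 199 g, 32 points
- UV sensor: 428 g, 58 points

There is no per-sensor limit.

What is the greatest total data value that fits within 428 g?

455

Best packing: 5×gas sampler — 395 g, 455 total.
The spare 33 g is too small for any remaining sensor, and no exchange beats 455.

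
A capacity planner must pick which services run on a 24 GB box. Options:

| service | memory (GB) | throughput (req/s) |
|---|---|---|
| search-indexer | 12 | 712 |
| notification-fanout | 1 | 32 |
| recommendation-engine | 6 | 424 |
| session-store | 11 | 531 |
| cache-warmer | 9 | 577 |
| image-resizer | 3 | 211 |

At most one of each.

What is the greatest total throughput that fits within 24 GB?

1500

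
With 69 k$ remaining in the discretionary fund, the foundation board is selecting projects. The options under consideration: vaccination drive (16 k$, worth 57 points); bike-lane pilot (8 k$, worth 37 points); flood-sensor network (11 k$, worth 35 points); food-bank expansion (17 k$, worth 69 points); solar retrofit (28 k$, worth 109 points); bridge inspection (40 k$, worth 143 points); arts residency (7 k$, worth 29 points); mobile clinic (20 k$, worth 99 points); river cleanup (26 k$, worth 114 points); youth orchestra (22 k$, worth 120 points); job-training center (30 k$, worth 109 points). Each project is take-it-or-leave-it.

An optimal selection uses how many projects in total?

3

Optimal total is 333.
mobile clinic + river cleanup + youth orchestra hits 333 at 68 k$.
Every optimal selection uses 3 projects.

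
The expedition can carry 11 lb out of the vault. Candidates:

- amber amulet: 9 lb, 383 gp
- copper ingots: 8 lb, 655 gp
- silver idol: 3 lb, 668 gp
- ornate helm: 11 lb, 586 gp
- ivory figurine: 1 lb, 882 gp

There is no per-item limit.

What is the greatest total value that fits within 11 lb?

9702

The ratio ordering already packs tightly: 11×ivory figurine, 11 lb, 9702.
Every other selection either busts 11 lb or fails to beat 9702.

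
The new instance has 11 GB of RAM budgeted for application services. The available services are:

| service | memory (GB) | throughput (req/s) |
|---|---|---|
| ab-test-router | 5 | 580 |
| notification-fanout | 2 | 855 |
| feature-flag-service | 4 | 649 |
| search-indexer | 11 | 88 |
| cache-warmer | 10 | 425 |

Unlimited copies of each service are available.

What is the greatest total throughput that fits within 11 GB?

Best packing: 5×notification-fanout — 10 GB, 4275 total.
Every other selection either busts 11 GB or fails to beat 4275.

4275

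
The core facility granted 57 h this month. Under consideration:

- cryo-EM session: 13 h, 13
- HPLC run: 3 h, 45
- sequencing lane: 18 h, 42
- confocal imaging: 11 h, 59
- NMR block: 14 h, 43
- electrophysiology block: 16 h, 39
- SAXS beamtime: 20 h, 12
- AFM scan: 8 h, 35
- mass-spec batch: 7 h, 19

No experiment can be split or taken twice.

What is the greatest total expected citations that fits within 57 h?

224

Greedy by ratio would take cryo-EM session + HPLC run + confocal imaging + NMR block + AFM scan + mass-spec batch: 56 h used, total 214.
The 20 h tied up in cryo-EM session and mass-spec batch is better spent on sequencing lane — total rises to 224 (54 h).
That's the maximum — no swap from here does better than 224.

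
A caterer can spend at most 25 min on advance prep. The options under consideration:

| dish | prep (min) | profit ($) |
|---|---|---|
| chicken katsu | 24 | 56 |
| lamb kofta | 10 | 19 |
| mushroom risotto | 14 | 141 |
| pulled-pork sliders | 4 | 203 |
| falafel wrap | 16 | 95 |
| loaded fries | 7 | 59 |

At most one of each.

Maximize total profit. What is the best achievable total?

Density check — pulled-pork sliders 50.75, mushroom risotto 10.07, loaded fries 8.43, falafel wrap 5.94 are the best per min.
Best packing: mushroom risotto + pulled-pork sliders + loaded fries — 25 min, 403 total.

403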